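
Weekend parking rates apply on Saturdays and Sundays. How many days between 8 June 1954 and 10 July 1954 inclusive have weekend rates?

9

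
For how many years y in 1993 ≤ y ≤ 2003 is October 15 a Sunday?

2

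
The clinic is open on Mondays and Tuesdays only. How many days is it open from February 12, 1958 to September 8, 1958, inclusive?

February 12, 1958 is a Wednesday.
The range spans 209 days (inclusive of both endpoints).
209 = 7 × 29 + 6, so there are 29 full weeks plus 6 extra days.
Each full week contributes 2 days from the set (Mon, Tue): 29 × 2 = 58.
The 6 extra days are Wednesday, Thursday, Friday, Saturday, Sunday, Monday — 1 of them qualifies.
Total: 58 + 1 = 59.

59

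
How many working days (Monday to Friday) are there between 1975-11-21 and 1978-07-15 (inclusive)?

691 weekdays

1975-11-21 is a Friday.
The range spans 968 days (inclusive of both endpoints).
968 = 7 × 138 + 2, so there are 138 full weeks plus 2 extra days.
Each full week contributes 5 weekdays (Mon–Fri): 138 × 5 = 690.
The 2 extra days are Fri, Sat — 1 of them qualifies.
Total: 690 + 1 = 691.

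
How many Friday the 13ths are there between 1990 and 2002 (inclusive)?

22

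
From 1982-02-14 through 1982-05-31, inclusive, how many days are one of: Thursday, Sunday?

31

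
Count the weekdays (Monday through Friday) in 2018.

261 weekdays

2018-01-01 is a Monday.
The range spans 365 days (inclusive of both endpoints).
365 = 7 × 52 + 1, so there are 52 full weeks plus 1 extra day.
Each full week contributes 5 weekdays (Mon–Fri): 52 × 5 = 260.
The 1 extra day is Mon — 1 of them qualifies.
Total: 260 + 1 = 261.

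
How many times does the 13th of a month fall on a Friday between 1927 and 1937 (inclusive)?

Friday-the-13ths by year:
1927: May
1928: Jan, Apr, Jul
1929: Sep, Dec
1930: Jun
1931: Feb, Mar, Nov
1932: May
1933: Jan, Oct
1934: Apr, Jul
1935: Sep, Dec
1936: Mar, Nov
1937: Aug

20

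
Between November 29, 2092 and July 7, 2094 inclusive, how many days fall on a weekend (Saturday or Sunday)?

168

November 29, 2092 is a Saturday.
The range spans 586 days (inclusive of both endpoints).
586 = 7 × 83 + 5, so there are 83 full weeks plus 5 extra days.
Each full week contributes 2 weekend days (Sat, Sun): 83 × 2 = 166.
The 5 extra days are Saturday, Sunday, Monday, Tuesday, Wednesday — 2 of them qualify.
Total: 166 + 2 = 168.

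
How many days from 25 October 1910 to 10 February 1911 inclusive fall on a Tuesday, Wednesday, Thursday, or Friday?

64

25 October 1910 is a Tuesday.
That's 109 days from start to end, counting both.
109 = 7 × 15 + 4, so there are 15 full weeks plus 4 extra days.
Each full week contributes 4 days from the set (Tue, Wed, Thu, Fri): 15 × 4 = 60.
The 4 extra days are Tue, Wed, Thu, Fri — 4 of them qualify.
Total: 60 + 4 = 64.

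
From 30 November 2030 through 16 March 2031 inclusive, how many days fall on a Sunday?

30 November 2030 is a Saturday.
That's 107 days from start to end, counting both.
107 = 7 × 15 + 2, so there are 15 full weeks plus 2 extra days.
Each full week contributes one Sunday: 15 so far.
The 2 extra days are Saturday, Sunday — 1 of them qualifies.
Total: 15 + 1 = 16.

16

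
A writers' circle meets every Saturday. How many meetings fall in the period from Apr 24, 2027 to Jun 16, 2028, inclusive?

Apr 24, 2027 is a Saturday.
The range spans 420 days (inclusive of both endpoints).
420 = 7 × 60, so the span is exactly 60 full weeks.
Each full week contributes one Saturday: 60 so far.

60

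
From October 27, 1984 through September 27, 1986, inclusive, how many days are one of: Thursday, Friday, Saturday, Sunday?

October 27, 1984 is a Saturday.
That's 701 days from start to end, counting both.
701 = 7 × 100 + 1, so there are 100 full weeks plus 1 extra day.
Each full week contributes 4 days from the set (Thu, Fri, Sat, Sun): 100 × 4 = 400.
The 1 extra day is Sat — 1 of them qualifies.
Total: 400 + 1 = 401.

401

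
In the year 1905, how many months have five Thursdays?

4

A month has five Thursdays exactly when Thursday falls within its first (length − 28) days.
Jan: 31 days, starts Sun → 5 of Sun, Mon, Tue
Feb: 28 days, starts Wed → 5 of (none)
Mar: 31 days, starts Wed → 5 of Wed, Thu, Fri ✓
Apr: 30 days, starts Sat → 5 of Sat, Sun
May: 31 days, starts Mon → 5 of Mon, Tue, Wed
Jun: 30 days, starts Thu → 5 of Thu, Fri ✓
Jul: 31 days, starts Sat → 5 of Sat, Sun, Mon
Aug: 31 days, starts Tue → 5 of Tue, Wed, Thu ✓
Sep: 30 days, starts Fri → 5 of Fri, Sat
Oct: 31 days, starts Sun → 5 of Sun, Mon, Tue
Nov: 30 days, starts Wed → 5 of Wed, Thu ✓
Dec: 31 days, starts Fri → 5 of Fri, Sat, Sun
Months with five Thursdays: Mar, Jun, Aug, Nov.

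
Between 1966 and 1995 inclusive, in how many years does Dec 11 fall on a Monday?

Day of week of December 11 in each year:
1966: Sun, 1967: Mon ✓, 1968: Wed, 1969: Thu, 1970: Fri, 1971: Sat, 1972: Mon ✓, 1973: Tue, 1974: Wed, 1975: Thu, 1976: Sat, 1977: Sun, 1978: Mon ✓, 1979: Tue, 1980: Thu, 1981: Fri, 1982: Sat, 1983: Sun, 1984: Tue, 1985: Wed, 1986: Thu, 1987: Fri, 1988: Sun, 1989: Mon ✓, 1990: Tue, 1991: Wed, 1992: Fri, 1993: Sat, 1994: Sun, 1995: Mon ✓
Mondays: 1967, 1972, 1978, 1989, 1995.

5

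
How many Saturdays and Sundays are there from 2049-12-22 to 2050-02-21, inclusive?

2049-12-22 is a Wednesday.
From 2049-12-22 to 2050-02-21 is 62 days inclusive.
62 = 7 × 8 + 6, so there are 8 full weeks plus 6 extra days.
Each full week contributes 2 weekend days (Sat, Sun): 8 × 2 = 16.
The 6 extra days are Wednesday, Thursday, Friday, Saturday, Sunday, Monday — 2 of them qualify.
Total: 16 + 2 = 18.

18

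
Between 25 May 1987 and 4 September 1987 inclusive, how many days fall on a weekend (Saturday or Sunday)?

28

25 May 1987 is a Monday.
From 25 May 1987 to 4 September 1987 is 103 days inclusive.
103 = 7 × 14 + 5, so there are 14 full weeks plus 5 extra days.
Each full week contributes 2 weekend days (Sat, Sun): 14 × 2 = 28.
The 5 extra days are Mon, Tue, Wed, Thu, Fri — none qualify.
Total: 28 + 0 = 28.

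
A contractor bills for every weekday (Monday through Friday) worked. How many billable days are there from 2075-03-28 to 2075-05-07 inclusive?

2075-03-28 is a Thursday.
The range spans 41 days (inclusive of both endpoints).
41 = 7 × 5 + 6, so there are 5 full weeks plus 6 extra days.
Each full week contributes 5 weekdays (Mon–Fri): 5 × 5 = 25.
The 6 extra days are Thursday, Friday, Saturday, Sunday, Monday, Tuesday — 4 of them qualify.
Total: 25 + 4 = 29.

29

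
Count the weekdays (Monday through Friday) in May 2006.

23

1 May 2006 is a Monday.
From 1 May 2006 to 31 May 2006 is 31 days inclusive.
31 = 7 × 4 + 3, so there are 4 full weeks plus 3 extra days.
Each full week contributes 5 weekdays (Mon–Fri): 4 × 5 = 20.
The 3 extra days are Mon, Tue, Wed — 3 of them qualify.
Total: 20 + 3 = 23.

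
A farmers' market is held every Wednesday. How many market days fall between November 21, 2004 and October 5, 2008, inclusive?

November 21, 2004 is a Sunday.
That's 1415 days from start to end, counting both.
1415 = 7 × 202 + 1, so there are 202 full weeks plus 1 extra day.
Each full week contributes one Wednesday: 202 so far.
The 1 extra day is Sun — none qualify.
Total: 202 + 0 = 202.

202 Wednesdays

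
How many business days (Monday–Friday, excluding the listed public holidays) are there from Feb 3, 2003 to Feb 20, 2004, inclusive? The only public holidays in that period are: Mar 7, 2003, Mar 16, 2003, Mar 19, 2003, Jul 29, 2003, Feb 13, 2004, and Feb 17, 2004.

270 business days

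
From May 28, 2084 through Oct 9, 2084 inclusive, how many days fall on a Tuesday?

May 28, 2084 is a Sunday.
The range spans 135 days (inclusive of both endpoints).
135 = 7 × 19 + 2, so there are 19 full weeks plus 2 extra days.
Each full week contributes one Tuesday: 19 so far.
The 2 extra days are Sun, Mon — none qualify.
Total: 19 + 0 = 19.

19 Tuesdays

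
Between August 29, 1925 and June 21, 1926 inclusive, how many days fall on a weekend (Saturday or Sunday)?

August 29, 1925 is a Saturday.
The range spans 297 days (inclusive of both endpoints).
297 = 7 × 42 + 3, so there are 42 full weeks plus 3 extra days.
Each full week contributes 2 weekend days (Sat, Sun): 42 × 2 = 84.
The 3 extra days are Saturday, Sunday, Monday — 2 of them qualify.
Total: 84 + 2 = 86.

86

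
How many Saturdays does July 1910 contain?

July 1, 1910 is a Friday.
From July 1, 1910 to July 31, 1910 is 31 days inclusive.
31 = 7 × 4 + 3, so there are 4 full weeks plus 3 extra days.
Each full week contributes one Saturday: 4 so far.
The 3 extra days are Fri, Sat, Sun — 1 of them qualifies.
Total: 4 + 1 = 5.

5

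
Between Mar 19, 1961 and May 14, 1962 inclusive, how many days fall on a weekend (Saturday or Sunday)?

Mar 19, 1961 is a Sunday.
The range spans 422 days (inclusive of both endpoints).
422 = 7 × 60 + 2, so there are 60 full weeks plus 2 extra days.
Each full week contributes 2 weekend days (Sat, Sun): 60 × 2 = 120.
The 2 extra days are Sun, Mon — 1 of them qualifies.
Total: 120 + 1 = 121.

121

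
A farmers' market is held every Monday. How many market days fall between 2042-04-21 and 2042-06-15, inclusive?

8 Mondays

2042-04-21 is a Monday.
That's 56 days from start to end, counting both.
56 = 7 × 8, so the span is exactly 8 full weeks.
Each full week contributes one Monday: 8 so far.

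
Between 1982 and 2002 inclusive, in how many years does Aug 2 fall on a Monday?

3

Day of week of August 2 in each year:
1982: Mon ✓, 1983: Tue, 1984: Thu, 1985: Fri, 1986: Sat, 1987: Sun, 1988: Tue, 1989: Wed, 1990: Thu, 1991: Fri, 1992: Sun, 1993: Mon ✓, 1994: Tue, 1995: Wed, 1996: Fri, 1997: Sat, 1998: Sun, 1999: Mon ✓, 2000: Wed, 2001: Thu, 2002: Fri
Mondays: 1982, 1993, 1999.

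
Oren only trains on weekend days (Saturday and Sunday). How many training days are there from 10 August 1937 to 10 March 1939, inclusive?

10 August 1937 is a Tuesday.
That's 578 days from start to end, counting both.
578 = 7 × 82 + 4, so there are 82 full weeks plus 4 extra days.
Each full week contributes 2 weekend days (Sat, Sun): 82 × 2 = 164.
The 4 extra days are Tuesday, Wednesday, Thursday, Friday — none qualify.
Total: 164 + 0 = 164.

164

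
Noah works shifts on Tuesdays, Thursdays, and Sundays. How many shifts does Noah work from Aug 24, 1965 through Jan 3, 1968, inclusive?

Aug 24, 1965 is a Tuesday.
That's 863 days from start to end, counting both.
863 = 7 × 123 + 2, so there are 123 full weeks plus 2 extra days.
Each full week contributes 3 days from the set (Tue, Thu, Sun): 123 × 3 = 369.
The 2 extra days are Tue, Wed — 1 of them qualifies.
Total: 369 + 1 = 370.

370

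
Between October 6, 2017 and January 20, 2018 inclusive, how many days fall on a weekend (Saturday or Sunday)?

31

October 6, 2017 is a Friday.
The range spans 107 days (inclusive of both endpoints).
107 = 7 × 15 + 2, so there are 15 full weeks plus 2 extra days.
Each full week contributes 2 weekend days (Sat, Sun): 15 × 2 = 30.
The 2 extra days are Friday, Saturday — 1 of them qualifies.
Total: 30 + 1 = 31.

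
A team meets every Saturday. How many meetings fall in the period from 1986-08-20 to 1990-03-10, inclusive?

1986-08-20 is a Wednesday.
That's 1299 days from start to end, counting both.
1299 = 7 × 185 + 4, so there are 185 full weeks plus 4 extra days.
Each full week contributes one Saturday: 185 so far.
The 4 extra days are Wednesday, Thursday, Friday, Saturday — 1 of them qualifies.
Total: 185 + 1 = 186.

186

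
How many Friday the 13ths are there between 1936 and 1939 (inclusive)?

Friday-the-13ths by year:
1936: Mar, Nov
1937: Aug
1938: May
1939: Jan, Oct

6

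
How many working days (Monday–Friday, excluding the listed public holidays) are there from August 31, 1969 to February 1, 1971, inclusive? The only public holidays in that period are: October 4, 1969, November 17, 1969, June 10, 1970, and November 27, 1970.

August 31, 1969 is a Sunday.
The range spans 520 days (inclusive of both endpoints).
520 = 7 × 74 + 2, so there are 74 full weeks plus 2 extra days.
Each full week contributes 5 weekdays (Mon–Fri): 74 × 5 = 370.
The 2 extra days are Sunday, Monday — 1 of them qualifies.
Total: 370 + 1 = 371.
Holidays: October 4, 1969 (Sat); November 17, 1969 (Mon); June 10, 1970 (Wed); November 27, 1970 (Fri).
3 of the 4 holidays fall on weekdays; the rest are weekends and were already excluded.
Business days: 371 − 3 = 368.

368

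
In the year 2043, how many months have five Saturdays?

4

A month has five Saturdays exactly when Saturday falls within its first (length − 28) days.
Jan: 31 days, starts Thu → 5 of Thu, Fri, Sat ✓
Feb: 28 days, starts Sun → 5 of (none)
Mar: 31 days, starts Sun → 5 of Sun, Mon, Tue
Apr: 30 days, starts Wed → 5 of Wed, Thu
May: 31 days, starts Fri → 5 of Fri, Sat, Sun ✓
Jun: 30 days, starts Mon → 5 of Mon, Tue
Jul: 31 days, starts Wed → 5 of Wed, Thu, Fri
Aug: 31 days, starts Sat → 5 of Sat, Sun, Mon ✓
Sep: 30 days, starts Tue → 5 of Tue, Wed
Oct: 31 days, starts Thu → 5 of Thu, Fri, Sat ✓
Nov: 30 days, starts Sun → 5 of Sun, Mon
Dec: 31 days, starts Tue → 5 of Tue, Wed, Thu
Months with five Saturdays: Jan, May, Aug, Oct.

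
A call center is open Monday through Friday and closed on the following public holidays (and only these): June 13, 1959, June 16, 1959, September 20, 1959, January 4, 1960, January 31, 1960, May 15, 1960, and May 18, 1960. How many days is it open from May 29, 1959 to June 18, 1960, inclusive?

May 29, 1959 is a Friday.
That's 387 days from start to end, counting both.
387 = 7 × 55 + 2, so there are 55 full weeks plus 2 extra days.
Each full week contributes 5 weekdays (Mon–Fri): 55 × 5 = 275.
The 2 extra days are Friday, Saturday — 1 of them qualifies.
Total: 275 + 1 = 276.
Holidays: June 13, 1959 (Sat); June 16, 1959 (Tue); September 20, 1959 (Sun); January 4, 1960 (Mon); January 31, 1960 (Sun); May 15, 1960 (Sun); May 18, 1960 (Wed).
3 of the 7 holidays fall on weekdays; the rest are weekends and were already excluded.
Business days: 276 − 3 = 273.

273 business days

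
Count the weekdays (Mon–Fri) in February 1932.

1 February 1932 is a Monday.
From 1 February 1932 to 29 February 1932 is 29 days inclusive.
29 = 7 × 4 + 1, so there are 4 full weeks plus 1 extra day.
Each full week contributes 5 weekdays (Mon–Fri): 4 × 5 = 20.
The 1 extra day is Monday — 1 of them qualifies.
Total: 20 + 1 = 21.

21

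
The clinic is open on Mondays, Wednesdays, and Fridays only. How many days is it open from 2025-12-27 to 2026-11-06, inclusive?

2025-12-27 is a Saturday.
The range spans 315 days (inclusive of both endpoints).
315 = 7 × 45, so the span is exactly 45 full weeks.
Each full week contributes 3 days from the set (Mon, Wed, Fri): 45 × 3 = 135.

135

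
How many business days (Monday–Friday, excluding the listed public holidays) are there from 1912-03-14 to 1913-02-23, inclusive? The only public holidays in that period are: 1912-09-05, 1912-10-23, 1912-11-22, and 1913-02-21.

243

1912-03-14 is a Thursday.
The range spans 347 days (inclusive of both endpoints).
347 = 7 × 49 + 4, so there are 49 full weeks plus 4 extra days.
Each full week contributes 5 weekdays (Mon–Fri): 49 × 5 = 245.
The 4 extra days are Thu, Fri, Sat, Sun — 2 of them qualify.
Total: 245 + 2 = 247.
Holidays: 1912-09-05 (Thu); 1912-10-23 (Wed); 1912-11-22 (Fri); 1913-02-21 (Fri).
All 4 holidays fall on weekdays, so subtract 4.
Business days: 247 − 4 = 243.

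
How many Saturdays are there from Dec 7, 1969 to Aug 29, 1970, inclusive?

38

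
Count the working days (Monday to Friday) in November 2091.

November 1, 2091 is a Thursday.
From November 1, 2091 to November 30, 2091 is 30 days inclusive.
30 = 7 × 4 + 2, so there are 4 full weeks plus 2 extra days.
Each full week contributes 5 weekdays (Mon–Fri): 4 × 5 = 20.
The 2 extra days are Thu, Fri — 2 of them qualify.
Total: 20 + 2 = 22.

22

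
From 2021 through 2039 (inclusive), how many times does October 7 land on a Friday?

Day of week of October 7 in each year:
2021: Thu, 2022: Fri ✓, 2023: Sat, 2024: Mon, 2025: Tue, 2026: Wed, 2027: Thu, 2028: Sat, 2029: Sun, 2030: Mon, 2031: Tue, 2032: Thu, 2033: Fri ✓, 2034: Sat, 2035: Sun, 2036: Tue, 2037: Wed, 2038: Thu, 2039: Fri ✓
Fridays: 2022, 2033, 2039.

3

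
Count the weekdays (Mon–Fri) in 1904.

261

Jan 1, 1904 is a Friday.
The range spans 366 days (inclusive of both endpoints).
366 = 7 × 52 + 2, so there are 52 full weeks plus 2 extra days.
Each full week contributes 5 weekdays (Mon–Fri): 52 × 5 = 260.
The 2 extra days are Friday, Saturday — 1 of them qualifies.
Total: 260 + 1 = 261.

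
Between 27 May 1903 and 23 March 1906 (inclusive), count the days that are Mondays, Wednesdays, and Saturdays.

27 May 1903 is a Wednesday.
From 27 May 1903 to 23 March 1906 is 1032 days inclusive.
1032 = 7 × 147 + 3, so there are 147 full weeks plus 3 extra days.
Each full week contributes 3 days from the set (Mon, Wed, Sat): 147 × 3 = 441.
The 3 extra days are Wed, Thu, Fri — 1 of them qualifies.
Total: 441 + 1 = 442.

442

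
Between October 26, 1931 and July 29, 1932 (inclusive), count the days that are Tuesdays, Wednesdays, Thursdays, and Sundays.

159

October 26, 1931 is a Monday.
That's 278 days from start to end, counting both.
278 = 7 × 39 + 5, so there are 39 full weeks plus 5 extra days.
Each full week contributes 4 days from the set (Tue, Wed, Thu, Sun): 39 × 4 = 156.
The 5 extra days are Mon, Tue, Wed, Thu, Fri — 3 of them qualify.
Total: 156 + 3 = 159.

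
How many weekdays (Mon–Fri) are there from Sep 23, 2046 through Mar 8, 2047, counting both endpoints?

120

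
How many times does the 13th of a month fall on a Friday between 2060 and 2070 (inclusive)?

19

Friday-the-13ths by year:
2060: Feb, Aug
2061: May
2062: Jan, Oct
2063: Apr, Jul
2064: Jun
2065: Feb, Mar, Nov
2066: Aug
2067: May
2068: Jan, Apr, Jul
2069: Sep, Dec
2070: Jun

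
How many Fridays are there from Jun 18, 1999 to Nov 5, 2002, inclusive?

177

Jun 18, 1999 is a Friday.
The range spans 1237 days (inclusive of both endpoints).
1237 = 7 × 176 + 5, so there are 176 full weeks plus 5 extra days.
Each full week contributes one Friday: 176 so far.
The 5 extra days are Friday, Saturday, Sunday, Monday, Tuesday — 1 of them qualifies.
Total: 176 + 1 = 177.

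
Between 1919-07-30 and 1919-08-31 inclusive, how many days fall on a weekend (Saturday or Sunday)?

10

1919-07-30 is a Wednesday.
From 1919-07-30 to 1919-08-31 is 33 days inclusive.
33 = 7 × 4 + 5, so there are 4 full weeks plus 5 extra days.
Each full week contributes 2 weekend days (Sat, Sun): 4 × 2 = 8.
The 5 extra days are Wed, Thu, Fri, Sat, Sun — 2 of them qualify.
Total: 8 + 2 = 10.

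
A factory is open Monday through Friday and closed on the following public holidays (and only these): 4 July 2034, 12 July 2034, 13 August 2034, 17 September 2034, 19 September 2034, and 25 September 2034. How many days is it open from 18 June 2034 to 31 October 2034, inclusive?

93

18 June 2034 is a Sunday.
The range spans 136 days (inclusive of both endpoints).
136 = 7 × 19 + 3, so there are 19 full weeks plus 3 extra days.
Each full week contributes 5 weekdays (Mon–Fri): 19 × 5 = 95.
The 3 extra days are Sunday, Monday, Tuesday — 2 of them qualify.
Total: 95 + 2 = 97.
Holidays: 4 July 2034 (Tue); 12 July 2034 (Wed); 13 August 2034 (Sun); 17 September 2034 (Sun); 19 September 2034 (Tue); 25 September 2034 (Mon).
4 of the 6 holidays fall on weekdays; the rest are weekends and were already excluded.
Business days: 97 − 4 = 93.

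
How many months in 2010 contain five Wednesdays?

A month has five Wednesdays exactly when Wednesday falls within its first (length − 28) days.
Jan: 31 days, starts Fri → 5 of Fri, Sat, Sun
Feb: 28 days, starts Mon → 5 of (none)
Mar: 31 days, starts Mon → 5 of Mon, Tue, Wed ✓
Apr: 30 days, starts Thu → 5 of Thu, Fri
May: 31 days, starts Sat → 5 of Sat, Sun, Mon
Jun: 30 days, starts Tue → 5 of Tue, Wed ✓
Jul: 31 days, starts Thu → 5 of Thu, Fri, Sat
Aug: 31 days, starts Sun → 5 of Sun, Mon, Tue
Sep: 30 days, starts Wed → 5 of Wed, Thu ✓
Oct: 31 days, starts Fri → 5 of Fri, Sat, Sun
Nov: 30 days, starts Mon → 5 of Mon, Tue
Dec: 31 days, starts Wed → 5 of Wed, Thu, Fri ✓
Months with five Wednesdays: Mar, Jun, Sep, Dec.

4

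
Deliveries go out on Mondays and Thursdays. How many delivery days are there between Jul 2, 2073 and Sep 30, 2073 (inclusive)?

Jul 2, 2073 is a Sunday.
That's 91 days from start to end, counting both.
91 = 7 × 13, so the span is exactly 13 full weeks.
Each full week contributes 2 days from the set (Mon, Thu): 13 × 2 = 26.

26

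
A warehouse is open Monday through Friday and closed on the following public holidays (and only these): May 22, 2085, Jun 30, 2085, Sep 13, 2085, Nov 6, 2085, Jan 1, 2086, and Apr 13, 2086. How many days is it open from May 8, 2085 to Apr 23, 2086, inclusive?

247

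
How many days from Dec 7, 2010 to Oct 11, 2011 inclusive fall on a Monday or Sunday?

Dec 7, 2010 is a Tuesday.
That's 309 days from start to end, counting both.
309 = 7 × 44 + 1, so there are 44 full weeks plus 1 extra day.
Each full week contributes 2 days from the set (Mon, Sun): 44 × 2 = 88.
The 1 extra day is Tuesday — none qualify.
Total: 88 + 0 = 88.

88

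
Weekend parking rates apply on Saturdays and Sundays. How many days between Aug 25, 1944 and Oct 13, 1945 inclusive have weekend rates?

Aug 25, 1944 is a Friday.
The range spans 415 days (inclusive of both endpoints).
415 = 7 × 59 + 2, so there are 59 full weeks plus 2 extra days.
Each full week contributes 2 weekend days (Sat, Sun): 59 × 2 = 118.
The 2 extra days are Friday, Saturday — 1 of them qualifies.
Total: 118 + 1 = 119.

119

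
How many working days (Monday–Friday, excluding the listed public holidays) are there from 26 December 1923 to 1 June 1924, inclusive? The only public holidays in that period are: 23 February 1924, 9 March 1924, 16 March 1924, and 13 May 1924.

26 December 1923 is a Wednesday.
The range spans 159 days (inclusive of both endpoints).
159 = 7 × 22 + 5, so there are 22 full weeks plus 5 extra days.
Each full week contributes 5 weekdays (Mon–Fri): 22 × 5 = 110.
The 5 extra days are Wed, Thu, Fri, Sat, Sun — 3 of them qualify.
Total: 110 + 3 = 113.
Holidays: 23 February 1924 (Sat); 9 March 1924 (Sun); 16 March 1924 (Sun); 13 May 1924 (Tue).
1 of the 4 holidays fall on weekdays; the rest are weekends and were already excluded.
Business days: 113 − 1 = 112.

112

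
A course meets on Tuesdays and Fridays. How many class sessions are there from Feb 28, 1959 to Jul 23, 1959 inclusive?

41

Feb 28, 1959 is a Saturday.
That's 146 days from start to end, counting both.
146 = 7 × 20 + 6, so there are 20 full weeks plus 6 extra days.
Each full week contributes 2 days from the set (Tue, Fri): 20 × 2 = 40.
The 6 extra days are Saturday, Sunday, Monday, Tuesday, Wednesday, Thursday — 1 of them qualifies.
Total: 40 + 1 = 41.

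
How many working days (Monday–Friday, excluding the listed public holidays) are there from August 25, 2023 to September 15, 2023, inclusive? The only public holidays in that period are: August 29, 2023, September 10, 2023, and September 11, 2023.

August 25, 2023 is a Friday.
That's 22 days from start to end, counting both.
22 = 7 × 3 + 1, so there are 3 full weeks plus 1 extra day.
Each full week contributes 5 weekdays (Mon–Fri): 3 × 5 = 15.
The 1 extra day is Fri — 1 of them qualifies.
Total: 15 + 1 = 16.
Holidays: August 29, 2023 (Tue); September 10, 2023 (Sun); September 11, 2023 (Mon).
2 of the 3 holidays fall on weekdays; the rest are weekends and were already excluded.
Business days: 16 − 2 = 14.

14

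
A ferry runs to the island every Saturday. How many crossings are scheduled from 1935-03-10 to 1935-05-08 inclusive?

8

1935-03-10 is a Sunday.
The range spans 60 days (inclusive of both endpoints).
60 = 7 × 8 + 4, so there are 8 full weeks plus 4 extra days.
Each full week contributes one Saturday: 8 so far.
The 4 extra days are Sun, Mon, Tue, Wed — none qualify.
Total: 8 + 0 = 8.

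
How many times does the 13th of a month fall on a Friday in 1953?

The 13th falls on a Friday when the month's 13th has weekday Fri.
Jan 13 is Tue; Feb 13 is Fri ✓; Mar 13 is Fri ✓; Apr 13 is Mon; May 13 is Wed; Jun 13 is Sat; Jul 13 is Mon; Aug 13 is Thu; Sep 13 is Sun; Oct 13 is Tue; Nov 13 is Fri ✓; Dec 13 is Sun.
Friday the 13ths: Feb, Mar, Nov.

3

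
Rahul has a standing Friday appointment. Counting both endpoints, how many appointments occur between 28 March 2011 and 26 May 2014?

28 March 2011 is a Monday.
That's 1156 days from start to end, counting both.
1156 = 7 × 165 + 1, so there are 165 full weeks plus 1 extra day.
Each full week contributes one Friday: 165 so far.
The 1 extra day is Monday — none qualify.
Total: 165 + 0 = 165.

165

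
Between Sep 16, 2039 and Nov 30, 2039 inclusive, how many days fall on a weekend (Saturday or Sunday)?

22

Sep 16, 2039 is a Friday.
That's 76 days from start to end, counting both.
76 = 7 × 10 + 6, so there are 10 full weeks plus 6 extra days.
Each full week contributes 2 weekend days (Sat, Sun): 10 × 2 = 20.
The 6 extra days are Fri, Sat, Sun, Mon, Tue, Wed — 2 of them qualify.
Total: 20 + 2 = 22.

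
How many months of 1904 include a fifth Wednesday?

A month has five Wednesdays exactly when Wednesday falls within its first (length − 28) days.
Jan: 31 days, starts Fri → 5 of Fri, Sat, Sun
Feb: 29 days, starts Mon → 5 of Mon
Mar: 31 days, starts Tue → 5 of Tue, Wed, Thu ✓
Apr: 30 days, starts Fri → 5 of Fri, Sat
May: 31 days, starts Sun → 5 of Sun, Mon, Tue
Jun: 30 days, starts Wed → 5 of Wed, Thu ✓
Jul: 31 days, starts Fri → 5 of Fri, Sat, Sun
Aug: 31 days, starts Mon → 5 of Mon, Tue, Wed ✓
Sep: 30 days, starts Thu → 5 of Thu, Fri
Oct: 31 days, starts Sat → 5 of Sat, Sun, Mon
Nov: 30 days, starts Tue → 5 of Tue, Wed ✓
Dec: 31 days, starts Thu → 5 of Thu, Fri, Sat
Months with five Wednesdays: Mar, Jun, Aug, Nov.

4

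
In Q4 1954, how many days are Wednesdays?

13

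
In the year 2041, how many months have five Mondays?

4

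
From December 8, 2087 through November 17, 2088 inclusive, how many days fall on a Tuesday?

50

December 8, 2087 is a Monday.
From December 8, 2087 to November 17, 2088 is 346 days inclusive.
346 = 7 × 49 + 3, so there are 49 full weeks plus 3 extra days.
Each full week contributes one Tuesday: 49 so far.
The 3 extra days are Mon, Tue, Wed — 1 of them qualifies.
Total: 49 + 1 = 50.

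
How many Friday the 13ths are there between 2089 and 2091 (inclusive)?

Friday-the-13ths by year:
2089: May
2090: Jan, Oct
2091: Apr, Jul

5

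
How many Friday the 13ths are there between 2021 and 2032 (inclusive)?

19

Friday-the-13ths by year:
2021: Aug
2022: May
2023: Jan, Oct
2024: Sep, Dec
2025: Jun
2026: Feb, Mar, Nov
2027: Aug
2028: Oct
2029: Apr, Jul
2030: Sep, Dec
2031: Jun
2032: Feb, Aug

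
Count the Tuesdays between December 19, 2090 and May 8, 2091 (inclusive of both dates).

December 19, 2090 is a Tuesday.
From December 19, 2090 to May 8, 2091 is 141 days inclusive.
141 = 7 × 20 + 1, so there are 20 full weeks plus 1 extra day.
Each full week contributes one Tuesday: 20 so far.
The 1 extra day is Tue — 1 of them qualifies.
Total: 20 + 1 = 21.

21 Tuesdays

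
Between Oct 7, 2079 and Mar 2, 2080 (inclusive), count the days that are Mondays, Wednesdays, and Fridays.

Oct 7, 2079 is a Saturday.
From Oct 7, 2079 to Mar 2, 2080 is 148 days inclusive.
148 = 7 × 21 + 1, so there are 21 full weeks plus 1 extra day.
Each full week contributes 3 days from the set (Mon, Wed, Fri): 21 × 3 = 63.
The 1 extra day is Sat — none qualify.
Total: 63 + 0 = 63.

63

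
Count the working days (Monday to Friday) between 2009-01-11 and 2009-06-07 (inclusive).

105 weekdays

2009-01-11 is a Sunday.
That's 148 days from start to end, counting both.
148 = 7 × 21 + 1, so there are 21 full weeks plus 1 extra day.
Each full week contributes 5 weekdays (Mon–Fri): 21 × 5 = 105.
The 1 extra day is Sun — none qualify.
Total: 105 + 0 = 105.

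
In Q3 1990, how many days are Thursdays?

13

July 1, 1990 is a Sunday.
From July 1, 1990 to September 30, 1990 is 92 days inclusive.
92 = 7 × 13 + 1, so there are 13 full weeks plus 1 extra day.
Each full week contributes one Thursday: 13 so far.
The 1 extra day is Sun — none qualify.
Total: 13 + 0 = 13.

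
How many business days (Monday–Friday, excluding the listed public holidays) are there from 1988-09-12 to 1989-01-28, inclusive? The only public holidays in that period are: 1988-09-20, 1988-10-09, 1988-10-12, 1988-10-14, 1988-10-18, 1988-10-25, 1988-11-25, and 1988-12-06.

93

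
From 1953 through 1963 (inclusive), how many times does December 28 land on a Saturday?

2

Day of week of December 28 in each year:
1953: Mon, 1954: Tue, 1955: Wed, 1956: Fri, 1957: Sat ✓, 1958: Sun, 1959: Mon, 1960: Wed, 1961: Thu, 1962: Fri, 1963: Sat ✓
Saturdays: 1957, 1963.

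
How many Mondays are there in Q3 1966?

13

July 1, 1966 is a Friday.
That's 92 days from start to end, counting both.
92 = 7 × 13 + 1, so there are 13 full weeks plus 1 extra day.
Each full week contributes one Monday: 13 so far.
The 1 extra day is Friday — none qualify.
Total: 13 + 0 = 13.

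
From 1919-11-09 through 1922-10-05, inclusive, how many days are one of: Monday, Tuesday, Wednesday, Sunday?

1919-11-09 is a Sunday.
That's 1062 days from start to end, counting both.
1062 = 7 × 151 + 5, so there are 151 full weeks plus 5 extra days.
Each full week contributes 4 days from the set (Mon, Tue, Wed, Sun): 151 × 4 = 604.
The 5 extra days are Sun, Mon, Tue, Wed, Thu — 4 of them qualify.
Total: 604 + 4 = 608.

608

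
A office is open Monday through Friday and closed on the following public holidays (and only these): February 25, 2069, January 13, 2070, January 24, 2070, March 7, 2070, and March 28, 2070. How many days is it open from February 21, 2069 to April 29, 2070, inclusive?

304

February 21, 2069 is a Thursday.
From February 21, 2069 to April 29, 2070 is 433 days inclusive.
433 = 7 × 61 + 6, so there are 61 full weeks plus 6 extra days.
Each full week contributes 5 weekdays (Mon–Fri): 61 × 5 = 305.
The 6 extra days are Thu, Fri, Sat, Sun, Mon, Tue — 4 of them qualify.
Total: 305 + 4 = 309.
Holidays: February 25, 2069 (Mon); January 13, 2070 (Mon); January 24, 2070 (Fri); March 7, 2070 (Fri); March 28, 2070 (Fri).
All 5 holidays fall on weekdays, so subtract 5.
Business days: 309 − 5 = 304.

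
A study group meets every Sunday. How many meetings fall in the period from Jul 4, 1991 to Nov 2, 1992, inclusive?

Jul 4, 1991 is a Thursday.
The range spans 488 days (inclusive of both endpoints).
488 = 7 × 69 + 5, so there are 69 full weeks plus 5 extra days.
Each full week contributes one Sunday: 69 so far.
The 5 extra days are Thursday, Friday, Saturday, Sunday, Monday — 1 of them qualifies.
Total: 69 + 1 = 70.

70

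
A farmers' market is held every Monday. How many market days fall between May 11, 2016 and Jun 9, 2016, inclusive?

May 11, 2016 is a Wednesday.
That's 30 days from start to end, counting both.
30 = 7 × 4 + 2, so there are 4 full weeks plus 2 extra days.
Each full week contributes one Monday: 4 so far.
The 2 extra days are Wednesday, Thursday — none qualify.
Total: 4 + 0 = 4.

4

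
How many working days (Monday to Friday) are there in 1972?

Jan 1, 1972 is a Saturday.
That's 366 days from start to end, counting both.
366 = 7 × 52 + 2, so there are 52 full weeks plus 2 extra days.
Each full week contributes 5 weekdays (Mon–Fri): 52 × 5 = 260.
The 2 extra days are Sat, Sun — none qualify.
Total: 260 + 0 = 260.

260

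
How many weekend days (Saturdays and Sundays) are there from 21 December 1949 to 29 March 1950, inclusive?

21 December 1949 is a Wednesday.
From 21 December 1949 to 29 March 1950 is 99 days inclusive.
99 = 7 × 14 + 1, so there are 14 full weeks plus 1 extra day.
Each full week contributes 2 weekend days (Sat, Sun): 14 × 2 = 28.
The 1 extra day is Wed — none qualify.
Total: 28 + 0 = 28.

28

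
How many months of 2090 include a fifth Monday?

4

A month has five Mondays exactly when Monday falls within its first (length − 28) days.
Jan: 31 days, starts Sun → 5 of Sun, Mon, Tue ✓
Feb: 28 days, starts Wed → 5 of (none)
Mar: 31 days, starts Wed → 5 of Wed, Thu, Fri
Apr: 30 days, starts Sat → 5 of Sat, Sun
May: 31 days, starts Mon → 5 of Mon, Tue, Wed ✓
Jun: 30 days, starts Thu → 5 of Thu, Fri
Jul: 31 days, starts Sat → 5 of Sat, Sun, Mon ✓
Aug: 31 days, starts Tue → 5 of Tue, Wed, Thu
Sep: 30 days, starts Fri → 5 of Fri, Sat
Oct: 31 days, starts Sun → 5 of Sun, Mon, Tue ✓
Nov: 30 days, starts Wed → 5 of Wed, Thu
Dec: 31 days, starts Fri → 5 of Fri, Sat, Sun
Months with five Mondays: Jan, May, Jul, Oct.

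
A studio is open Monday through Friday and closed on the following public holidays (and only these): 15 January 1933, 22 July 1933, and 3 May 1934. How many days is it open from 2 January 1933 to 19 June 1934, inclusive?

381 working days

2 January 1933 is a Monday.
The range spans 534 days (inclusive of both endpoints).
534 = 7 × 76 + 2, so there are 76 full weeks plus 2 extra days.
Each full week contributes 5 weekdays (Mon–Fri): 76 × 5 = 380.
The 2 extra days are Monday, Tuesday — 2 of them qualify.
Total: 380 + 2 = 382.
Holidays: 15 January 1933 (Sun); 22 July 1933 (Sat); 3 May 1934 (Thu).
1 of the 3 holidays fall on weekdays; the rest are weekends and were already excluded.
Business days: 382 − 1 = 381.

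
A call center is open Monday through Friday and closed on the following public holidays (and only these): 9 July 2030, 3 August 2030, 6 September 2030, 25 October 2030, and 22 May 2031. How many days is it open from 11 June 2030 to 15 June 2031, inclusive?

260

11 June 2030 is a Tuesday.
The range spans 370 days (inclusive of both endpoints).
370 = 7 × 52 + 6, so there are 52 full weeks plus 6 extra days.
Each full week contributes 5 weekdays (Mon–Fri): 52 × 5 = 260.
The 6 extra days are Tue, Wed, Thu, Fri, Sat, Sun — 4 of them qualify.
Total: 260 + 4 = 264.
Holidays: 9 July 2030 (Tue); 3 August 2030 (Sat); 6 September 2030 (Fri); 25 October 2030 (Fri); 22 May 2031 (Thu).
4 of the 5 holidays fall on weekdays; the rest are weekends and were already excluded.
Business days: 264 − 4 = 260.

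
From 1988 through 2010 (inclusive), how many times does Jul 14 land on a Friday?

4

Day of week of July 14 in each year:
1988: Thu, 1989: Fri ✓, 1990: Sat, 1991: Sun, 1992: Tue, 1993: Wed, 1994: Thu, 1995: Fri ✓, 1996: Sun, 1997: Mon, 1998: Tue, 1999: Wed, 2000: Fri ✓, 2001: Sat, 2002: Sun, 2003: Mon, 2004: Wed, 2005: Thu, 2006: Fri ✓, 2007: Sat, 2008: Mon, 2009: Tue, 2010: Wed
Fridays: 1989, 1995, 2000, 2006.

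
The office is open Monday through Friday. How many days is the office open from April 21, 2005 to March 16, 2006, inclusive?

236

April 21, 2005 is a Thursday.
That's 330 days from start to end, counting both.
330 = 7 × 47 + 1, so there are 47 full weeks plus 1 extra day.
Each full week contributes 5 weekdays (Mon–Fri): 47 × 5 = 235.
The 1 extra day is Thursday — 1 of them qualifies.
Total: 235 + 1 = 236.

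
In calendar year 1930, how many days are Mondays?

1 January 1930 is a Wednesday.
From 1 January 1930 to 31 December 1930 is 365 days inclusive.
365 = 7 × 52 + 1, so there are 52 full weeks plus 1 extra day.
Each full week contributes one Monday: 52 so far.
The 1 extra day is Wednesday — none qualify.
Total: 52 + 0 = 52.

52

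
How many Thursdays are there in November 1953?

4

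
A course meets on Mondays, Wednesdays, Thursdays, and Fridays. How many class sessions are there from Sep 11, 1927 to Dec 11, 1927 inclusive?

52

Sep 11, 1927 is a Sunday.
That's 92 days from start to end, counting both.
92 = 7 × 13 + 1, so there are 13 full weeks plus 1 extra day.
Each full week contributes 4 days from the set (Mon, Wed, Thu, Fri): 13 × 4 = 52.
The 1 extra day is Sun — none qualify.
Total: 52 + 0 = 52.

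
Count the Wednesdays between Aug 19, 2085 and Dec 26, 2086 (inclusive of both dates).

71

Aug 19, 2085 is a Sunday.
The range spans 495 days (inclusive of both endpoints).
495 = 7 × 70 + 5, so there are 70 full weeks plus 5 extra days.
Each full week contributes one Wednesday: 70 so far.
The 5 extra days are Sunday, Monday, Tuesday, Wednesday, Thursday — 1 of them qualifies.
Total: 70 + 1 = 71.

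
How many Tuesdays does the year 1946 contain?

53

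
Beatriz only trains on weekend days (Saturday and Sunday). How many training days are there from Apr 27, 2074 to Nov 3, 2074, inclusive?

55

Apr 27, 2074 is a Friday.
That's 191 days from start to end, counting both.
191 = 7 × 27 + 2, so there are 27 full weeks plus 2 extra days.
Each full week contributes 2 weekend days (Sat, Sun): 27 × 2 = 54.
The 2 extra days are Fri, Sat — 1 of them qualifies.
Total: 54 + 1 = 55.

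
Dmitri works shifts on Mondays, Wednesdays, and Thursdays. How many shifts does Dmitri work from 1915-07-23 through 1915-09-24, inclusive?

1915-07-23 is a Friday.
The range spans 64 days (inclusive of both endpoints).
64 = 7 × 9 + 1, so there are 9 full weeks plus 1 extra day.
Each full week contributes 3 days from the set (Mon, Wed, Thu): 9 × 3 = 27.
The 1 extra day is Friday — none qualify.
Total: 27 + 0 = 27.

27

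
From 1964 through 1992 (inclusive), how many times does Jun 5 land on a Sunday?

Day of week of June 5 in each year:
1964: Fri, 1965: Sat, 1966: Sun ✓, 1967: Mon, 1968: Wed, 1969: Thu, 1970: Fri, 1971: Sat, 1972: Mon, 1973: Tue, 1974: Wed, 1975: Thu, 1976: Sat, 1977: Sun ✓, 1978: Mon, 1979: Tue, 1980: Thu, 1981: Fri, 1982: Sat, 1983: Sun ✓, 1984: Tue, 1985: Wed, 1986: Thu, 1987: Fri, 1988: Sun ✓, 1989: Mon, 1990: Tue, 1991: Wed, 1992: Fri
Sundays: 1966, 1977, 1983, 1988.

4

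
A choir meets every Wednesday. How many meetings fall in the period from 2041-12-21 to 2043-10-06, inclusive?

93

2041-12-21 is a Saturday.
From 2041-12-21 to 2043-10-06 is 655 days inclusive.
655 = 7 × 93 + 4, so there are 93 full weeks plus 4 extra days.
Each full week contributes one Wednesday: 93 so far.
The 4 extra days are Sat, Sun, Mon, Tue — none qualify.
Total: 93 + 0 = 93.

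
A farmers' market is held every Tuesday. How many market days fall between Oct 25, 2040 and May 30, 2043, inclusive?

Oct 25, 2040 is a Thursday.
The range spans 948 days (inclusive of both endpoints).
948 = 7 × 135 + 3, so there are 135 full weeks plus 3 extra days.
Each full week contributes one Tuesday: 135 so far.
The 3 extra days are Thursday, Friday, Saturday — none qualify.
Total: 135 + 0 = 135.

135 Tuesdays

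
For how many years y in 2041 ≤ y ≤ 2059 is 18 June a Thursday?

Day of week of June 18 in each year:
2041: Tue, 2042: Wed, 2043: Thu ✓, 2044: Sat, 2045: Sun, 2046: Mon, 2047: Tue, 2048: Thu ✓, 2049: Fri, 2050: Sat, 2051: Sun, 2052: Tue, 2053: Wed, 2054: Thu ✓, 2055: Fri, 2056: Sun, 2057: Mon, 2058: Tue, 2059: Wed
Thursdays: 2043, 2048, 2054.

3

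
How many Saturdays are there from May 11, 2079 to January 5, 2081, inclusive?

May 11, 2079 is a Thursday.
That's 606 days from start to end, counting both.
606 = 7 × 86 + 4, so there are 86 full weeks plus 4 extra days.
Each full week contributes one Saturday: 86 so far.
The 4 extra days are Thu, Fri, Sat, Sun — 1 of them qualifies.
Total: 86 + 1 = 87.

87 Saturdays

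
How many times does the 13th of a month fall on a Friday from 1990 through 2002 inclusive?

22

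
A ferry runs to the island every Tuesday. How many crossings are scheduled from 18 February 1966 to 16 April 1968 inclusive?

18 February 1966 is a Friday.
The range spans 789 days (inclusive of both endpoints).
789 = 7 × 112 + 5, so there are 112 full weeks plus 5 extra days.
Each full week contributes one Tuesday: 112 so far.
The 5 extra days are Fri, Sat, Sun, Mon, Tue — 1 of them qualifies.
Total: 112 + 1 = 113.

113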